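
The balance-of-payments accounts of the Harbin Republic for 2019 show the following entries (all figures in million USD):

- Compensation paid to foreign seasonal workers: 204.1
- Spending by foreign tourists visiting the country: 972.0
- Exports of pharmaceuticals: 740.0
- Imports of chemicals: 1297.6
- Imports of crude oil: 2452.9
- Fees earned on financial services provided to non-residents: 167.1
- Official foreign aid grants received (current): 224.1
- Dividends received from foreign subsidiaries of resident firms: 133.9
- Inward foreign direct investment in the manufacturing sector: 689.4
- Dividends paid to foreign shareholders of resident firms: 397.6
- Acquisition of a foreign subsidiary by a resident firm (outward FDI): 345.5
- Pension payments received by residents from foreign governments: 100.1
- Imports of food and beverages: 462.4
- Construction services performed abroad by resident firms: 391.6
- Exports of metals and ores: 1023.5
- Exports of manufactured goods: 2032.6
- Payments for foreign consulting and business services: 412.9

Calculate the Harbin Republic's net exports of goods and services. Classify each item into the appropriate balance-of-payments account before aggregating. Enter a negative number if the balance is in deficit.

701.0

Goods: 2032.6 + 740.0 + 1023.5 - 462.4 - 1297.6 - 2452.9 = -416.8
Services: 391.6 - 412.9 + 167.1 + 972.0 = 1117.8
Trade balance = -416.8 + 1117.8 = 701.0
(Excluded from the trade balance — primary income: compensation paid to foreign seasonal workers 204.1, dividends received from foreign subsidiaries of resident firms 133.9, dividends paid to foreign shareholders of resident firms 397.6; secondary income: official foreign aid grants received (current) 224.1, pension payments received by residents from foreign governments 100.1; financial account: inward foreign direct investment in the manufacturing sector 689.4, acquisition of a foreign subsidiary by a resident firm (outward FDI) 345.5.)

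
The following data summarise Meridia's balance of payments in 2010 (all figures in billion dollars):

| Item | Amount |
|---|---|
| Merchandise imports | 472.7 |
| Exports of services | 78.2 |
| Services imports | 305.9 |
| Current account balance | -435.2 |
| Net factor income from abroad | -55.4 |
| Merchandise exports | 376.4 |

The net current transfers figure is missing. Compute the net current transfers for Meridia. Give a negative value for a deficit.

-55.8

Current account = goods balance + services balance + net primary income + net secondary income
Sum of the known components = -379.4
Net current transfers = CA - (known components) = -435.2 - (-379.4) = -55.8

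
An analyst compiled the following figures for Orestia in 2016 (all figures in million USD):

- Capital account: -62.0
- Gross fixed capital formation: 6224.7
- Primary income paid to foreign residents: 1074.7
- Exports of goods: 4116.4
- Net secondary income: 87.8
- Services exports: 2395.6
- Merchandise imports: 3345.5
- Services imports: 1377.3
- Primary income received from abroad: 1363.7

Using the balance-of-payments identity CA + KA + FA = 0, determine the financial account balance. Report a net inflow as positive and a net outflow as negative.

-2104.0

Goods balance = 4116.4 - 3345.5 = 770.9
Services balance = 2395.6 - 1377.3 = 1018.3
Trade balance (goods + services) = 770.9 + 1018.3 = 1789.2
Net primary income = 1363.7 - 1074.7 = 289.0
Net secondary income = 87.8
Current account = 1789.2 + 289.0 + 87.8 = 2166.0
Financial account = -(2166.0 + (-62.0)) = -2104.0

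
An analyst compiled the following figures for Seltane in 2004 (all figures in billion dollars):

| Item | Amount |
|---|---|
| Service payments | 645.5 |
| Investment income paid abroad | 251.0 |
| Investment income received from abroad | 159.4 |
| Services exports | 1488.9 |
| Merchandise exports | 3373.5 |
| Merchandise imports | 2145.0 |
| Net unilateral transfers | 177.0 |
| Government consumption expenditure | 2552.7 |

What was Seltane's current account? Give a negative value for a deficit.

2157.3

Goods balance = 3373.5 - 2145.0 = 1228.5
Services balance = 1488.9 - 645.5 = 843.4
Trade balance (goods + services) = 1228.5 + 843.4 = 2071.9
Net primary income = 159.4 - 251.0 = -91.6
Net secondary income = 177.0
Current account = 2071.9 + (-91.6) + 177.0 = 2157.3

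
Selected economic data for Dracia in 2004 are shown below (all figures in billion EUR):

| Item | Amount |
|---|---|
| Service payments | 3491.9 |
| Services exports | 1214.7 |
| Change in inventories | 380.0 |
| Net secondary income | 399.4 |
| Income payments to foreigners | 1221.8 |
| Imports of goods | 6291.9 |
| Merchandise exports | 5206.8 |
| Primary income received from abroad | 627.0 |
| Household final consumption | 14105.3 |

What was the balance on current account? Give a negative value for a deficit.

Goods balance = 5206.8 - 6291.9 = -1085.1
Services balance = 1214.7 - 3491.9 = -2277.2
Trade balance (goods + services) = -1085.1 + (-2277.2) = -3362.3
Net primary income = 627.0 - 1221.8 = -594.8
Net secondary income = 399.4
Current account = -3362.3 + (-594.8) + 399.4 = -3557.7

-3557.7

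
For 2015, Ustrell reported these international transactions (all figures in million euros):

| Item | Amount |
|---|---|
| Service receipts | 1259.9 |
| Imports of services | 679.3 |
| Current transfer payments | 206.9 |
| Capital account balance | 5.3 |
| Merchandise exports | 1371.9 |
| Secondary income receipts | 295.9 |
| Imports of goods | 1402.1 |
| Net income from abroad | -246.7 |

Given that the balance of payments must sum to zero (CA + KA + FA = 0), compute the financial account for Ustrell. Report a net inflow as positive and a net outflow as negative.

-398.0

Goods balance = 1371.9 - 1402.1 = -30.2
Services balance = 1259.9 - 679.3 = 580.6
Trade balance (goods + services) = -30.2 + 580.6 = 550.4
Net primary income = -246.7
Net secondary income = 295.9 - 206.9 = 89.0
Current account = 550.4 + (-246.7) + 89.0 = 392.7
Financial account = -(392.7 + 5.3) = -398.0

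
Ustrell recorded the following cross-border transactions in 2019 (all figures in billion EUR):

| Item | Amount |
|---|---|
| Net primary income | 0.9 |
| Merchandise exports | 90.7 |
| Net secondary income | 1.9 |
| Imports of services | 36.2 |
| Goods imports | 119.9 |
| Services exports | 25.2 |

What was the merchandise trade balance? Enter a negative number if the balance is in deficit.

Goods balance = 90.7 - 119.9 = -29.2

-29.2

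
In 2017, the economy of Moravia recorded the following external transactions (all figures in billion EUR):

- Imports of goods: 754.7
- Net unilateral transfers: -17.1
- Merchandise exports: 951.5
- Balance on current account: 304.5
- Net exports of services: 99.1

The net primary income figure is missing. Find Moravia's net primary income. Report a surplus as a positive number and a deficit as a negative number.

25.7

Current account = goods balance + services balance + net primary income + net secondary income
Sum of the known components = 278.8
Net primary income = CA - (known components) = 304.5 - 278.8 = 25.7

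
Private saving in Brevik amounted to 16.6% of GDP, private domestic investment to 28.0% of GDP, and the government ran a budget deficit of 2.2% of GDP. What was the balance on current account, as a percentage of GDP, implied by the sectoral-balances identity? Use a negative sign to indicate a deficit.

-13.6

By the sectoral-balances identity, CA = (S_private - I) + (T - G).
Private balance = 16.6 - 28.0 = -11.4
Government balance (T - G) = -2.2
CA = -11.4 + (-2.2) = -13.6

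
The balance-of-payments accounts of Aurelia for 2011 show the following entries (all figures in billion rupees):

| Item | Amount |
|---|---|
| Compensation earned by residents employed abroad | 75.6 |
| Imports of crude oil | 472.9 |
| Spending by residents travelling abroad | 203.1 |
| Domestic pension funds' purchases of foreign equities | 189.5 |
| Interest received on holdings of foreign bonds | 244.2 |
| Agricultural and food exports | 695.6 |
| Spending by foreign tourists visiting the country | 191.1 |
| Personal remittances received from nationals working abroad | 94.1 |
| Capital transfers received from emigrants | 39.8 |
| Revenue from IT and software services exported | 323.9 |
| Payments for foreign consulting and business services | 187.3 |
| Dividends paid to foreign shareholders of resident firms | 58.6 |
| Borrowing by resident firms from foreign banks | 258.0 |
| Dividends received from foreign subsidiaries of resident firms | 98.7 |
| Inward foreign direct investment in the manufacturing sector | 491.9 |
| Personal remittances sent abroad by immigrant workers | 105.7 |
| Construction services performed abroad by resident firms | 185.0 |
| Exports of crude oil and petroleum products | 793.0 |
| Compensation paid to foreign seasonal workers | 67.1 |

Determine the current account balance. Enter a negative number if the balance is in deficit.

1606.5

Goods: -472.9 + 793.0 + 695.6 = 1015.7
Services: -203.1 + 323.9 - 187.3 + 185.0 + 191.1 = 309.6
Primary income: 98.7 - 67.1 + 75.6 + 244.2 - 58.6 = 292.8
Secondary income: 94.1 - 105.7 = -11.6
Current account = 1015.7 + 309.6 + 292.8 + (-11.6) = 1606.5
(Excluded from the current account — financial account: domestic pension funds' purchases of foreign equities 189.5, borrowing by resident firms from foreign banks 258.0, inward foreign direct investment in the manufacturing sector 491.9; capital account: capital transfers received from emigrants 39.8.)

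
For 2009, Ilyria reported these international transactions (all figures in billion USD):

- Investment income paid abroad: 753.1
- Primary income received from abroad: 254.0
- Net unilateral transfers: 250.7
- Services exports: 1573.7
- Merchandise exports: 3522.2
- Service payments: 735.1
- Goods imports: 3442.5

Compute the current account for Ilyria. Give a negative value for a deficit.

669.9

Goods balance = 3522.2 - 3442.5 = 79.7
Services balance = 1573.7 - 735.1 = 838.6
Trade balance (goods + services) = 79.7 + 838.6 = 918.3
Net primary income = 254.0 - 753.1 = -499.1
Net secondary income = 250.7
Current account = 918.3 + (-499.1) + 250.7 = 669.9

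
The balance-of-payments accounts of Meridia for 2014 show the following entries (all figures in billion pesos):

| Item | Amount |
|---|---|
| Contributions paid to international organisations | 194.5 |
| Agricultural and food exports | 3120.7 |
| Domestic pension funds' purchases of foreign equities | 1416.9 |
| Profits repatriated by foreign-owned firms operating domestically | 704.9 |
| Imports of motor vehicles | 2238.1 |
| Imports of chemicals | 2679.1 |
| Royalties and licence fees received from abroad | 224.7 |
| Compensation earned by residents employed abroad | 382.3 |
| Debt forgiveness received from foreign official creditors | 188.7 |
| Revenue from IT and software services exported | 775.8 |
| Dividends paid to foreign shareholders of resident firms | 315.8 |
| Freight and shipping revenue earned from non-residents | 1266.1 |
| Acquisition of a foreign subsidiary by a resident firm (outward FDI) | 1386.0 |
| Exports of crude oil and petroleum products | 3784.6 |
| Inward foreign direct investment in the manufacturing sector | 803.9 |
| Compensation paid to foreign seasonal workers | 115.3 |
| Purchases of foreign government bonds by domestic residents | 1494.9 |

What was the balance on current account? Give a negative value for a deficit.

3306.5

Goods: -2238.1 + 3120.7 - 2679.1 + 3784.6 = 1988.1
Services: 224.7 + 775.8 + 1266.1 = 2266.6
Primary income: -315.8 + 382.3 - 115.3 - 704.9 = -753.7
Secondary income: -194.5
Current account = 1988.1 + 2266.6 + (-753.7) + (-194.5) = 3306.5
(Excluded from the current account — financial account: domestic pension funds' purchases of foreign equities 1416.9, acquisition of a foreign subsidiary by a resident firm (outward FDI) 1386.0, inward foreign direct investment in the manufacturing sector 803.9, purchases of foreign government bonds by domestic residents 1494.9; capital account: debt forgiveness received from foreign official creditors 188.7.)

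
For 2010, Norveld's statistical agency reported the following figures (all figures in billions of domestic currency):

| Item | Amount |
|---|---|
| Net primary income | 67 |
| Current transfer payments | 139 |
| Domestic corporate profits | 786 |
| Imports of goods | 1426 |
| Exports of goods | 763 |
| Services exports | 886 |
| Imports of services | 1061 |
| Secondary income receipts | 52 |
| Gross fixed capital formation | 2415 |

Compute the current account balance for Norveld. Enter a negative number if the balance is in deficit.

-858

Goods balance = 763 - 1426 = -663
Services balance = 886 - 1061 = -175
Trade balance (goods + services) = -663 + (-175) = -838
Net primary income = 67
Net secondary income = 52 - 139 = -87
Current account = -838 + 67 + (-87) = -858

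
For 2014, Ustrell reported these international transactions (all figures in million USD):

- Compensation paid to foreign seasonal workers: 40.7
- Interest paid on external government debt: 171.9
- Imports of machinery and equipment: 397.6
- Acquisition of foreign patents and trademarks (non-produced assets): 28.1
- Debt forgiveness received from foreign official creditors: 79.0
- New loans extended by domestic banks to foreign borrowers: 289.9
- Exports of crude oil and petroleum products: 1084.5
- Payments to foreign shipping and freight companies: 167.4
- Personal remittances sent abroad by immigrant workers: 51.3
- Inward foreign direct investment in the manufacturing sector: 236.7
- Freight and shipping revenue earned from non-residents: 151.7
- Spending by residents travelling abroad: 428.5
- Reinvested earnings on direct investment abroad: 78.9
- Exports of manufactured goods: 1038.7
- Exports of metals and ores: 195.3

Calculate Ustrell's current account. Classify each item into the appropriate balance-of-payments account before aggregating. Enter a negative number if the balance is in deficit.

1291.7

Goods: 1038.7 - 397.6 + 1084.5 + 195.3 = 1920.9
Services: -167.4 - 428.5 + 151.7 = -444.2
Primary income: -40.7 + 78.9 - 171.9 = -133.7
Secondary income: -51.3
Current account = 1920.9 + (-444.2) + (-133.7) + (-51.3) = 1291.7
(Excluded from the current account — capital account: acquisition of foreign patents and trademarks (non-produced assets) 28.1, debt forgiveness received from foreign official creditors 79.0; financial account: new loans extended by domestic banks to foreign borrowers 289.9, inward foreign direct investment in the manufacturing sector 236.7.)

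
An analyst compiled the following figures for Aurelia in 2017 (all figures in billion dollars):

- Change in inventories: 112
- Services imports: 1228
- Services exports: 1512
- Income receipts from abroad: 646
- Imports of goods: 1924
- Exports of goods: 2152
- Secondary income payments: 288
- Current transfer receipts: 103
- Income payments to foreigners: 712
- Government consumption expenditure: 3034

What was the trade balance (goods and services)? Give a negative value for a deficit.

Goods balance = 2152 - 1924 = 228
Services balance = 1512 - 1228 = 284
Trade balance (goods + services) = 228 + 284 = 512

512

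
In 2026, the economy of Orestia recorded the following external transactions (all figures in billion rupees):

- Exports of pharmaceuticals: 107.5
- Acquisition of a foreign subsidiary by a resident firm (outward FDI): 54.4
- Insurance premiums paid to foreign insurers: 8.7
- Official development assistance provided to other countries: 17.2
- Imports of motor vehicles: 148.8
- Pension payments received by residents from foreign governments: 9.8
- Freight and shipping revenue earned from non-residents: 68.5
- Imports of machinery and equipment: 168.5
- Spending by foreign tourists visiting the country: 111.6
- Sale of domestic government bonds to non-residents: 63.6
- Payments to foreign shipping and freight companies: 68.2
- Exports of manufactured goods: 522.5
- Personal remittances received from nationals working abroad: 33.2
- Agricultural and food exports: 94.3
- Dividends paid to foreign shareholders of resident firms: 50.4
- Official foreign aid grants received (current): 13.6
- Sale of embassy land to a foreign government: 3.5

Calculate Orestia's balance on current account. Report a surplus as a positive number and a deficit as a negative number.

499.2

Goods: 94.3 - 148.8 + 107.5 + 522.5 - 168.5 = 407.0
Services: 68.5 - 8.7 - 68.2 + 111.6 = 103.2
Primary income: -50.4
Secondary income: -17.2 + 9.8 + 13.6 + 33.2 = 39.4
Current account = 407.0 + 103.2 + (-50.4) + 39.4 = 499.2
(Excluded from the current account — financial account: acquisition of a foreign subsidiary by a resident firm (outward FDI) 54.4, sale of domestic government bonds to non-residents 63.6; capital account: sale of embassy land to a foreign government 3.5.)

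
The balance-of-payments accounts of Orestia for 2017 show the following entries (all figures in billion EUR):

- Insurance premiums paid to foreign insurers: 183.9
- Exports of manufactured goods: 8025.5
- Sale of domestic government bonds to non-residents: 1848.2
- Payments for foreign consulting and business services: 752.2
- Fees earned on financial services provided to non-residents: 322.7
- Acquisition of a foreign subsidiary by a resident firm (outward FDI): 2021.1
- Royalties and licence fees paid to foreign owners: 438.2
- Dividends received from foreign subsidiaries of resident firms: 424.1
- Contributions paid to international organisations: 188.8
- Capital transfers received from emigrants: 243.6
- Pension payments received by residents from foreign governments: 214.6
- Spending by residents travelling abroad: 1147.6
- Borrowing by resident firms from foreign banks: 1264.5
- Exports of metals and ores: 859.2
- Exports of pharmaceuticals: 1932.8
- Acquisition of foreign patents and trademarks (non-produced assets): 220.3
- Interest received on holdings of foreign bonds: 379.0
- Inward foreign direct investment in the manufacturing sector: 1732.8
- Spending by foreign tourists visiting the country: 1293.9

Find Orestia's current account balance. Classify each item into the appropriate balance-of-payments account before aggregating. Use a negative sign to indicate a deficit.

Goods: 8025.5 + 1932.8 + 859.2 = 10817.5
Services: -438.2 - 752.2 + 1293.9 - 183.9 + 322.7 - 1147.6 = -905.3
Primary income: 379.0 + 424.1 = 803.1
Secondary income: -188.8 + 214.6 = 25.8
Current account = 10817.5 + (-905.3) + 803.1 + 25.8 = 10741.1
(Excluded from the current account — financial account: sale of domestic government bonds to non-residents 1848.2, acquisition of a foreign subsidiary by a resident firm (outward FDI) 2021.1, borrowing by resident firms from foreign banks 1264.5, inward foreign direct investment in the manufacturing sector 1732.8; capital account: capital transfers received from emigrants 243.6, acquisition of foreign patents and trademarks (non-produced assets) 220.3.)

10741.1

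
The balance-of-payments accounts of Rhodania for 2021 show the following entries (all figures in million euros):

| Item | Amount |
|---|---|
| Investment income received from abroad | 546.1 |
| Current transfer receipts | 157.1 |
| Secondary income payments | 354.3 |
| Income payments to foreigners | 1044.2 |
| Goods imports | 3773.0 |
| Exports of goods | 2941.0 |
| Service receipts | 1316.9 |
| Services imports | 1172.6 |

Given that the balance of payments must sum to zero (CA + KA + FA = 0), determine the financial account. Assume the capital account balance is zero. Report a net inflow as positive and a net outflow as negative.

1383.0

Goods balance = 2941.0 - 3773.0 = -832.0
Services balance = 1316.9 - 1172.6 = 144.3
Trade balance (goods + services) = -832.0 + 144.3 = -687.7
Net primary income = 546.1 - 1044.2 = -498.1
Net secondary income = 157.1 - 354.3 = -197.2
Current account = -687.7 + (-498.1) + (-197.2) = -1383.0
Financial account = -(-1383.0) = 1383.0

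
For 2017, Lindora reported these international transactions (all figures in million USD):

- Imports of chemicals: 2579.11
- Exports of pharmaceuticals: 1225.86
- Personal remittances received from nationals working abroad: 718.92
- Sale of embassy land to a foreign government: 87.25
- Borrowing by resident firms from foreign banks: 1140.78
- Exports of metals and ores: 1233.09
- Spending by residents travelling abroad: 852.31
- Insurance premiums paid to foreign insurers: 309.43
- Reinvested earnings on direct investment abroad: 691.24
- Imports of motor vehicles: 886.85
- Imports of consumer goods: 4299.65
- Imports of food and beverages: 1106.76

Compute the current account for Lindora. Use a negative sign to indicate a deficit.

-6165.00

Goods: -1106.76 - 4299.65 + 1233.09 + 1225.86 - 886.85 - 2579.11 = -6413.42
Services: -852.31 - 309.43 = -1161.74
Primary income: 691.24
Secondary income: 718.92
Current account = (-6413.42) + (-1161.74) + 691.24 + 718.92 = -6165.00
(Excluded from the current account — capital account: sale of embassy land to a foreign government 87.25; financial account: borrowing by resident firms from foreign banks 1140.78.)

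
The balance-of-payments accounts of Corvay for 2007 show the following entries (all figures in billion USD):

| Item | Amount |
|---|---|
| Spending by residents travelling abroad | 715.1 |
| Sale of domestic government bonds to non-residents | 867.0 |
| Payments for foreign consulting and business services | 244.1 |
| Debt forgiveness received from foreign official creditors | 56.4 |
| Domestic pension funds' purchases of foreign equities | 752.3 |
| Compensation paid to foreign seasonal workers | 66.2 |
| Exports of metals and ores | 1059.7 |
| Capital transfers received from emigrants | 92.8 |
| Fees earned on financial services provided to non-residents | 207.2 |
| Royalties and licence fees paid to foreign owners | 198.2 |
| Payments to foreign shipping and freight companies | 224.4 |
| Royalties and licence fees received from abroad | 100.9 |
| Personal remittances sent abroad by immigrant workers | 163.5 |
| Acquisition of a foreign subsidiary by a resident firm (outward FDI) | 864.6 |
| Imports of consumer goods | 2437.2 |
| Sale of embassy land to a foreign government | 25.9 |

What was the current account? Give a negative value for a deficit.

-2680.9

Goods: -2437.2 + 1059.7 = -1377.5
Services: -244.1 + 100.9 - 224.4 - 715.1 + 207.2 - 198.2 = -1073.7
Primary income: -66.2
Secondary income: -163.5
Current account = (-1377.5) + (-1073.7) + (-66.2) + (-163.5) = -2680.9
(Excluded from the current account — financial account: sale of domestic government bonds to non-residents 867.0, domestic pension funds' purchases of foreign equities 752.3, acquisition of a foreign subsidiary by a resident firm (outward FDI) 864.6; capital account: debt forgiveness received from foreign official creditors 56.4, capital transfers received from emigrants 92.8, sale of embassy land to a foreign government 25.9.)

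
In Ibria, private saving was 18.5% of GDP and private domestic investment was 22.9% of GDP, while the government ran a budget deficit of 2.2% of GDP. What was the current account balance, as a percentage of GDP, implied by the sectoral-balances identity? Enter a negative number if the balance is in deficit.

By the sectoral-balances identity, CA = (S_private - I) + (T - G).
Private balance = 18.5 - 22.9 = -4.4
Government balance (T - G) = -2.2
CA = -4.4 + (-2.2) = -6.6

-6.6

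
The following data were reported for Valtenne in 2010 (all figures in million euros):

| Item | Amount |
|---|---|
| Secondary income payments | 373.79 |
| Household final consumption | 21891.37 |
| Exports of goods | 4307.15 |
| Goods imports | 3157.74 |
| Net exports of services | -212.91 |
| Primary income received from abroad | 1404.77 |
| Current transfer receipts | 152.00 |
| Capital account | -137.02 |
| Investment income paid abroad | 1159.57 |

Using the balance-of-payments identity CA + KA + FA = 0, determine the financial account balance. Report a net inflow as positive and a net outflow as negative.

-822.89

Goods balance = 4307.15 - 3157.74 = 1149.41
Services balance = -212.91
Trade balance (goods + services) = 1149.41 + (-212.91) = 936.50
Net primary income = 1404.77 - 1159.57 = 245.20
Net secondary income = 152.00 - 373.79 = -221.79
Current account = 936.50 + 245.20 + (-221.79) = 959.91
Financial account = -(959.91 + (-137.02)) = -822.89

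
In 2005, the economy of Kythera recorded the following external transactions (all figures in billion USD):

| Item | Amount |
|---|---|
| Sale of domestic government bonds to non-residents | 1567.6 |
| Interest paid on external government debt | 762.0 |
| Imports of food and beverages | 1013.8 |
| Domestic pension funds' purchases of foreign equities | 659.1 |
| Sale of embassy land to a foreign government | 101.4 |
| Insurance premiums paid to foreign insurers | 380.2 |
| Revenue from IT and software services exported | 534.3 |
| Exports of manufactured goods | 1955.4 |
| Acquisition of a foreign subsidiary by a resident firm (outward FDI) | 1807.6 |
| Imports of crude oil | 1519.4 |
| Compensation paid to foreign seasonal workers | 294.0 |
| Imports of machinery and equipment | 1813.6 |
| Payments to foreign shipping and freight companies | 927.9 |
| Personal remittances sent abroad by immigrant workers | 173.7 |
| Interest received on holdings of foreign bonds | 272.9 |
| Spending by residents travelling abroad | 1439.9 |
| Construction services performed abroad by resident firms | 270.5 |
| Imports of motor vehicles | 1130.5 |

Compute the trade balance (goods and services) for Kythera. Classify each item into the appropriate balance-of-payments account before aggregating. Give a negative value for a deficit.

-5465.1

Goods: -1813.6 - 1013.8 - 1130.5 - 1519.4 + 1955.4 = -3521.9
Services: -927.9 - 1439.9 + 534.3 + 270.5 - 380.2 = -1943.2
Trade balance = -3521.9 + (-1943.2) = -5465.1
(Excluded from the trade balance — financial account: sale of domestic government bonds to non-residents 1567.6, domestic pension funds' purchases of foreign equities 659.1, acquisition of a foreign subsidiary by a resident firm (outward FDI) 1807.6; primary income: interest paid on external government debt 762.0, compensation paid to foreign seasonal workers 294.0, interest received on holdings of foreign bonds 272.9; capital account: sale of embassy land to a foreign government 101.4; secondary income: personal remittances sent abroad by immigrant workers 173.7.)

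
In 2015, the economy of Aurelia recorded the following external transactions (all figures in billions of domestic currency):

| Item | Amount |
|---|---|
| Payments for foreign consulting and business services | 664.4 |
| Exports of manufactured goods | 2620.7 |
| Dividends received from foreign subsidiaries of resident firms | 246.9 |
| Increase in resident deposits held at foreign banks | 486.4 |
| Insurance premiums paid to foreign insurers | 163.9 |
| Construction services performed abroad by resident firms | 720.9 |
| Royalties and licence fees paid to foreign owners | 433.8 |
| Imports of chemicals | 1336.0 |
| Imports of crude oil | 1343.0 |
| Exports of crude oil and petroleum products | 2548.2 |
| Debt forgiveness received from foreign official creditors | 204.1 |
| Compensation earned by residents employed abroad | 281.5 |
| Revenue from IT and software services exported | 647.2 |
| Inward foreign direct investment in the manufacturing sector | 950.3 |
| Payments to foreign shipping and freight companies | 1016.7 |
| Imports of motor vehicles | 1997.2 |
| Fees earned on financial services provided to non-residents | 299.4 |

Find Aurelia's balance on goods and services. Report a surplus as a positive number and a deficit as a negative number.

Goods: 2548.2 - 1997.2 - 1336.0 - 1343.0 + 2620.7 = 492.7
Services: -664.4 + 299.4 - 1016.7 + 647.2 + 720.9 - 163.9 - 433.8 = -611.3
Trade balance = 492.7 + (-611.3) = -118.6
(Excluded from the trade balance — primary income: dividends received from foreign subsidiaries of resident firms 246.9, compensation earned by residents employed abroad 281.5; financial account: increase in resident deposits held at foreign banks 486.4, inward foreign direct investment in the manufacturing sector 950.3; capital account: debt forgiveness received from foreign official creditors 204.1.)

-118.6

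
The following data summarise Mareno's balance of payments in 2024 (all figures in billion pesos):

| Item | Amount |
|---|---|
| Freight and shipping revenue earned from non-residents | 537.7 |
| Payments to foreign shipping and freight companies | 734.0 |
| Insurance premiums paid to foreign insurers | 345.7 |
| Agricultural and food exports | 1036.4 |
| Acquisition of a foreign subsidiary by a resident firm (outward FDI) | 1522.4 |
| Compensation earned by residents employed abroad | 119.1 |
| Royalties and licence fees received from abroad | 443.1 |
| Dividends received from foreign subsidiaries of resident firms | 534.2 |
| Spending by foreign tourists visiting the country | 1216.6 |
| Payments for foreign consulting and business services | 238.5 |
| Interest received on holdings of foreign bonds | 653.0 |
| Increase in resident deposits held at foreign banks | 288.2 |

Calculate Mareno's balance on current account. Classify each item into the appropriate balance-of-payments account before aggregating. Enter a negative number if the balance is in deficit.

3221.9

Goods: 1036.4
Services: 443.1 - 238.5 + 1216.6 - 734.0 - 345.7 + 537.7 = 879.2
Primary income: 653.0 + 534.2 + 119.1 = 1306.3
Current account = 1036.4 + 879.2 + 1306.3 = 3221.9
(Excluded from the current account — financial account: acquisition of a foreign subsidiary by a resident firm (outward FDI) 1522.4, increase in resident deposits held at foreign banks 288.2.)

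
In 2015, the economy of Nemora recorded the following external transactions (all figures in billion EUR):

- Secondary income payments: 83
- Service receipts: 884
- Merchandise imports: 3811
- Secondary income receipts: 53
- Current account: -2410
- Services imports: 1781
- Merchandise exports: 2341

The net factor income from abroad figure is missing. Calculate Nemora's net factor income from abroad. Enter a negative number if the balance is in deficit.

Current account = goods balance + services balance + net primary income + net secondary income
Sum of the known components = -2397
Net factor income from abroad = CA - (known components) = -2410 - (-2397) = -13

-13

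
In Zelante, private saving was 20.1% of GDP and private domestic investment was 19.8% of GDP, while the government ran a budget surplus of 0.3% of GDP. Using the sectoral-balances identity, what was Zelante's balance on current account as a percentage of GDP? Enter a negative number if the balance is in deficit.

0.6

By the sectoral-balances identity, CA = (S_private - I) + (T - G).
Private balance = 20.1 - 19.8 = 0.3
Government balance (T - G) = 0.3
CA = 0.3 + 0.3 = 0.6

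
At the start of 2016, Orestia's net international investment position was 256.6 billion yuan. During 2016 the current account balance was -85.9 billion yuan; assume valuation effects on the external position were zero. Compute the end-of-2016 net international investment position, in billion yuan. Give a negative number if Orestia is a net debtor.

170.7

With no valuation effects, change in NIIP = current account = -85.9
End-of-year NIIP = 256.6 + (-85.9) = 170.7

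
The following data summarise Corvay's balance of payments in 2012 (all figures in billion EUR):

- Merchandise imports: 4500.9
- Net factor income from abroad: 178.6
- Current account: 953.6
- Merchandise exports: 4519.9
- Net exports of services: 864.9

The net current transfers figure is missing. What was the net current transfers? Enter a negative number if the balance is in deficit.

Current account = goods balance + services balance + net primary income + net secondary income
Sum of the known components = 1062.5
Net current transfers = CA - (known components) = 953.6 - 1062.5 = -108.9

-108.9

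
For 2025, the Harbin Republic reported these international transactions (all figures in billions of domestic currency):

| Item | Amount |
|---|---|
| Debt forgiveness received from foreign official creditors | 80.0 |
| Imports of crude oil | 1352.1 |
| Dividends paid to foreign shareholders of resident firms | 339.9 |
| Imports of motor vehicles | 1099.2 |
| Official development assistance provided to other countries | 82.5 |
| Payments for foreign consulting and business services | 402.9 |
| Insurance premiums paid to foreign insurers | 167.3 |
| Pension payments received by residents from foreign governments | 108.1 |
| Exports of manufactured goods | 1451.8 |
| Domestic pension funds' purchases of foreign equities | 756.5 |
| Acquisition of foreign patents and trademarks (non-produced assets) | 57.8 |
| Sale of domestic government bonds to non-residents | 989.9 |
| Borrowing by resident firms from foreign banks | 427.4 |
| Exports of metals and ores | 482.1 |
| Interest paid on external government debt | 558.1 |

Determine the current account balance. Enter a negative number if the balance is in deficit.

-1960.0

Goods: -1352.1 + 1451.8 - 1099.2 + 482.1 = -517.4
Services: -402.9 - 167.3 = -570.2
Primary income: -558.1 - 339.9 = -898.0
Secondary income: -82.5 + 108.1 = 25.6
Current account = (-517.4) + (-570.2) + (-898.0) + 25.6 = -1960.0
(Excluded from the current account — capital account: debt forgiveness received from foreign official creditors 80.0, acquisition of foreign patents and trademarks (non-produced assets) 57.8; financial account: domestic pension funds' purchases of foreign equities 756.5, sale of domestic government bonds to non-residents 989.9, borrowing by resident firms from foreign banks 427.4.)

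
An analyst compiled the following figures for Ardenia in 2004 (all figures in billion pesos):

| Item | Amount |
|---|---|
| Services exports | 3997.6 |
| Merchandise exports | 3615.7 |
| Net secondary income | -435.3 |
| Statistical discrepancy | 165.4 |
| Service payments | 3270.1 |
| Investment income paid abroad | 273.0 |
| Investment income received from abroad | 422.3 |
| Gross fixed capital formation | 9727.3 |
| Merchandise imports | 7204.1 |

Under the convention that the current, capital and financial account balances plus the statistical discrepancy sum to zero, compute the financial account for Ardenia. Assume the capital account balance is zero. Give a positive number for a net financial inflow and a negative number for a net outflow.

Goods balance = 3615.7 - 7204.1 = -3588.4
Services balance = 3997.6 - 3270.1 = 727.5
Trade balance (goods + services) = -3588.4 + 727.5 = -2860.9
Net primary income = 422.3 - 273.0 = 149.3
Net secondary income = -435.3
Current account = -2860.9 + 149.3 + (-435.3) = -3146.9
Financial account = -(-3146.9 + 165.4) = 2981.5

2981.5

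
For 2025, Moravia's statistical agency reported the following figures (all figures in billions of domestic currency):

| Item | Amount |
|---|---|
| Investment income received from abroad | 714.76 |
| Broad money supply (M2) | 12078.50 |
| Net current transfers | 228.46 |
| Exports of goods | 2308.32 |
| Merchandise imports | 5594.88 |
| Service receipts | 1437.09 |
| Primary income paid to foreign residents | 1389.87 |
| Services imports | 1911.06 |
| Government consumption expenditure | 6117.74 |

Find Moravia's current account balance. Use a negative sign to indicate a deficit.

-4207.18

Goods balance = 2308.32 - 5594.88 = -3286.56
Services balance = 1437.09 - 1911.06 = -473.97
Trade balance (goods + services) = -3286.56 + (-473.97) = -3760.53
Net primary income = 714.76 - 1389.87 = -675.11
Net secondary income = 228.46
Current account = -3760.53 + (-675.11) + 228.46 = -4207.18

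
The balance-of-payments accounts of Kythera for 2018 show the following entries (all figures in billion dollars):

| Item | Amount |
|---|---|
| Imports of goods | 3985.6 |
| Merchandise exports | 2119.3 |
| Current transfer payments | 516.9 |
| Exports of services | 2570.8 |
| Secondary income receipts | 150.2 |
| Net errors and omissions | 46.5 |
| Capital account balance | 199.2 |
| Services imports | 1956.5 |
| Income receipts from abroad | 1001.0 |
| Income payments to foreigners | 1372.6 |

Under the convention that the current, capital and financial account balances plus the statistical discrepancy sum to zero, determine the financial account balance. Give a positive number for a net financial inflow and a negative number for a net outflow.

1744.6

Goods balance = 2119.3 - 3985.6 = -1866.3
Services balance = 2570.8 - 1956.5 = 614.3
Trade balance (goods + services) = -1866.3 + 614.3 = -1252.0
Net primary income = 1001.0 - 1372.6 = -371.6
Net secondary income = 150.2 - 516.9 = -366.7
Current account = -1252.0 + (-371.6) + (-366.7) = -1990.3
Financial account = -(-1990.3 + 199.2 + 46.5) = 1744.6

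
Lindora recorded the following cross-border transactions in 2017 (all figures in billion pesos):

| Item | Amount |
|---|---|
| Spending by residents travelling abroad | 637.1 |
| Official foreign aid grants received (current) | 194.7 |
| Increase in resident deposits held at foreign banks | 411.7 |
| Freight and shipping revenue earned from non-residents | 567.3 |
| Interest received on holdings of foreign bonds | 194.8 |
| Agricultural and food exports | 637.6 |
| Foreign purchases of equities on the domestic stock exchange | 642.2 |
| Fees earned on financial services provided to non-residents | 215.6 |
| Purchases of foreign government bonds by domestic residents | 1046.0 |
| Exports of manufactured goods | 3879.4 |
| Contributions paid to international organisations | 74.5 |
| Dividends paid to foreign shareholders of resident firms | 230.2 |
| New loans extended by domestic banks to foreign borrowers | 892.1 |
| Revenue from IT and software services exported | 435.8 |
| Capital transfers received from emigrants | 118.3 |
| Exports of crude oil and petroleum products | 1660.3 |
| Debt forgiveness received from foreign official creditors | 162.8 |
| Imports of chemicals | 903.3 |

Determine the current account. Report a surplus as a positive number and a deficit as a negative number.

5940.4

Goods: -903.3 + 1660.3 + 3879.4 + 637.6 = 5274.0
Services: 567.3 + 215.6 - 637.1 + 435.8 = 581.6
Primary income: 194.8 - 230.2 = -35.4
Secondary income: -74.5 + 194.7 = 120.2
Current account = 5274.0 + 581.6 + (-35.4) + 120.2 = 5940.4
(Excluded from the current account — financial account: increase in resident deposits held at foreign banks 411.7, foreign purchases of equities on the domestic stock exchange 642.2, purchases of foreign government bonds by domestic residents 1046.0, new loans extended by domestic banks to foreign borrowers 892.1; capital account: capital transfers received from emigrants 118.3, debt forgiveness received from foreign official creditors 162.8.)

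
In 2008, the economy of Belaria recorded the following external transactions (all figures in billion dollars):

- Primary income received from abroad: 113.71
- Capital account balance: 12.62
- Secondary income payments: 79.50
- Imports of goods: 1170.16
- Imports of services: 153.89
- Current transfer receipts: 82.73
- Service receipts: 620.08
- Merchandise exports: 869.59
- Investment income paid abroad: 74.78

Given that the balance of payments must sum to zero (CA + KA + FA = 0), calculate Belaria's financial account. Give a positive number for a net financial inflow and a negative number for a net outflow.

Goods balance = 869.59 - 1170.16 = -300.57
Services balance = 620.08 - 153.89 = 466.19
Trade balance (goods + services) = -300.57 + 466.19 = 165.62
Net primary income = 113.71 - 74.78 = 38.93
Net secondary income = 82.73 - 79.50 = 3.23
Current account = 165.62 + 38.93 + 3.23 = 207.78
Financial account = -(207.78 + 12.62) = -220.40

-220.40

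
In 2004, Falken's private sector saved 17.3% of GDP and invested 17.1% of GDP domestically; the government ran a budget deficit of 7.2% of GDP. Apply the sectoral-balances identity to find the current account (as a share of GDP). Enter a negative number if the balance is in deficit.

By the sectoral-balances identity, CA = (S_private - I) + (T - G).
Private balance = 17.3 - 17.1 = 0.2
Government balance (T - G) = -7.2
CA = 0.2 + (-7.2) = -7.0

-7.0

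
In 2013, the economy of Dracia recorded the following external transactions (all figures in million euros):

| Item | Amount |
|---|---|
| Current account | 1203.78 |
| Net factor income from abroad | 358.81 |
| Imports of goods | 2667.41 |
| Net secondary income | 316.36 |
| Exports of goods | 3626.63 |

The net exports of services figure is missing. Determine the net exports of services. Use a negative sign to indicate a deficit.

-430.61

Current account = goods balance + services balance + net primary income + net secondary income
Sum of the known components = 1634.39
Net exports of services = CA - (known components) = 1203.78 - 1634.39 = -430.61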